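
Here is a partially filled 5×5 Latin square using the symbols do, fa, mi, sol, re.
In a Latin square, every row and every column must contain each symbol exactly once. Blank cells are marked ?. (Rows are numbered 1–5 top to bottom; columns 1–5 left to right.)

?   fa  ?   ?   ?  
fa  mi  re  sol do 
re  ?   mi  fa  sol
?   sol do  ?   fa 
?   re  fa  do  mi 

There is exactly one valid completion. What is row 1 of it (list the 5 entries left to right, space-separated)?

Row 1, column 3: row 1 has {fa} and column 3 has {do, fa, mi, re}, leaving only sol.
Row 1, column 5: row 1 has {fa, sol} and column 5 has {do, fa, mi, sol}, leaving only re.
Row 1, column 4: row 1 has {fa, sol, re} and column 4 has {do, fa, sol}, leaving only mi.
Row 1, column 1: row 1 has {fa, mi, sol, re} and column 1 has {fa, re}, leaving only do.
So row 1 reads: do fa sol mi re.

do fa sol mi re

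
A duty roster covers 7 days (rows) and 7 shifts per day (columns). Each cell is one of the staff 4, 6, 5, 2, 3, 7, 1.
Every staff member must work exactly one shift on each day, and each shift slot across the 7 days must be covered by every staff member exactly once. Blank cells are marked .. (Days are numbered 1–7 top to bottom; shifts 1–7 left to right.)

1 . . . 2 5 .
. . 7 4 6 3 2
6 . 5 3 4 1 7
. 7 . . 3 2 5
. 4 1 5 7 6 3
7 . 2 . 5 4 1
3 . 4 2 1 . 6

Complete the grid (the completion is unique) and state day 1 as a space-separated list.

1 6 3 7 2 5 4

Day 1, shift 7: day 1 has {5, 2, 1} and shift 7 has {6, 5, 2, 3, 7, 1}, leaving only 4.
Day 2, shift 1: day 2 has {4, 6, 2, 3, 7} and shift 1 has {6, 3, 7, 1}, leaving only 5.
Day 2, shift 2: day 2 has {4, 6, 5, 2, 3, 7} and shift 2 has {4, 7}, leaving only 1.
Day 3, shift 2: day 3 has {4, 6, 5, 3, 7, 1} and shift 2 has {4, 7, 1}, leaving only 2.
Day 4, shift 1: day 4 has {5, 2, 3, 7} and shift 1 has {6, 5, 3, 7, 1}, leaving only 4.
Day 4, shift 3: day 4 has {4, 5, 2, 3, 7} and shift 3 has {4, 5, 2, 7, 1}, leaving only 6.
Day 1, shift 3: day 1 has {4, 5, 2, 1} and shift 3 has {4, 6, 5, 2, 7, 1}, leaving only 3.
Day 1, shift 2: day 1 has {4, 5, 2, 3, 1} and shift 2 has {4, 2, 7, 1}, leaving only 6.
Day 1, shift 4: day 1 has {4, 6, 5, 2, 3, 1} and shift 4 has {4, 5, 2, 3}, leaving only 7.
So day 1 reads: 1 6 3 7 2 5 4.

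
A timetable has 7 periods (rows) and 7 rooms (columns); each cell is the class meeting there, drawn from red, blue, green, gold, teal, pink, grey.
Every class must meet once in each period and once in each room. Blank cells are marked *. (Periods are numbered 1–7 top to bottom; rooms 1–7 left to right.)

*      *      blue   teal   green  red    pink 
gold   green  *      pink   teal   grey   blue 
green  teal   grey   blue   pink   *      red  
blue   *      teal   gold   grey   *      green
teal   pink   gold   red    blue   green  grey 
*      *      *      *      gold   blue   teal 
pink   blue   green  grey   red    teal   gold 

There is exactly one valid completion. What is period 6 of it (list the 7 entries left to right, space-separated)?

Period 6, room 4: period 6 has {blue, gold, teal} and room 4 has {red, blue, gold, teal, pink, grey}, leaving only green.
Period 1, room 1: period 1 has {red, blue, green, teal, pink} and room 1 has {blue, green, gold, teal, pink}, leaving only grey.
Period 6, room 1: period 6 has {blue, green, gold, teal} and room 1 has {blue, green, gold, teal, pink, grey}, leaving only red.
Period 6, room 2: period 6 has {red, blue, green, gold, teal} and room 2 has {blue, green, teal, pink}, leaving only grey.
Period 6, room 3: period 6 has {red, blue, green, gold, teal, grey} and room 3 has {blue, green, gold, teal, grey}, leaving only pink.
So period 6 reads: red grey pink green gold blue teal.

red grey pink green gold blue teal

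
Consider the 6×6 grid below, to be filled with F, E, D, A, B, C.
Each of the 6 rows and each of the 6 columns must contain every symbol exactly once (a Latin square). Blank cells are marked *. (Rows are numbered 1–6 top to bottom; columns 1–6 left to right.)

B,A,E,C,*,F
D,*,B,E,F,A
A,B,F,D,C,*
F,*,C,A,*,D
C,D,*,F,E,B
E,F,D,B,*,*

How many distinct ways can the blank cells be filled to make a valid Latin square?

1

Row 1, column 5: eliminating its row and column leaves {D}.
Row 2, column 2: eliminating its row and column leaves {C}.
Row 3, column 6: eliminating its row and column leaves {E}.
Row 4, column 2: eliminating its row and column leaves {E}.
Row 4, column 5: eliminating its row and column leaves {B}.
Row 5, column 3: eliminating its row and column leaves {A}.
Row 6, column 5: eliminating its row and column leaves {A}.
Row 6, column 6: eliminating its row and column leaves {C}.
Only one assignment across all blanks avoids any row or column repeat, giving 1 completion.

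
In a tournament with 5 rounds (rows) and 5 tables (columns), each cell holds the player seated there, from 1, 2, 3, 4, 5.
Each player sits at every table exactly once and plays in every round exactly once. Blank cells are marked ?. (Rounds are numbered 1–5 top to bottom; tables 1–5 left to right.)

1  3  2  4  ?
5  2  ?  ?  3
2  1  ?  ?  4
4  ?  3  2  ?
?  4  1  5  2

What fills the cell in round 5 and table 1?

Round 5 already has {1, 2, 4, 5} and table 1 already has {1, 2, 4, 5}, so round 5, table 1 must be 3.

3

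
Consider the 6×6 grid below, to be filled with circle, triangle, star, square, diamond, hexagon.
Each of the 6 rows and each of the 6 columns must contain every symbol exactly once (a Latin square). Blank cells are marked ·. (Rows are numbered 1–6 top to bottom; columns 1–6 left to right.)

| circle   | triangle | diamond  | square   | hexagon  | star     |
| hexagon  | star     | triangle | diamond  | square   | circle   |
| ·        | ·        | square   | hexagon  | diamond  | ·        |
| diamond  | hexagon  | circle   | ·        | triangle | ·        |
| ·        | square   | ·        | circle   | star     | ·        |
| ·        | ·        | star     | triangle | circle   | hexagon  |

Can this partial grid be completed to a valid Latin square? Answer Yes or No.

Yes

No row or column among the givens repeats a symbol, and propagating forced cells runs into no contradiction.
One valid completion exists (for instance, circle triangle diamond square hexagon star / hexagon star triangle diamond square circle / star circle square hexagon diamond triangle / diamond hexagon circle star triangle square / triangle square hexagon circle star diamond / square diamond star triangle circle hexagon).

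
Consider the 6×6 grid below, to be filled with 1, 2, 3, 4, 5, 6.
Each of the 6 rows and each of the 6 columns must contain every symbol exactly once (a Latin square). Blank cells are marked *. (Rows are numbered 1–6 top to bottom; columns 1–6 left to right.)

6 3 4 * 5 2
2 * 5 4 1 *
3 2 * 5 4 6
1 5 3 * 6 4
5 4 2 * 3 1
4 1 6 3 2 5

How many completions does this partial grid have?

1

Row 1, column 4: eliminating its row and column leaves {1}.
Row 2, column 2: eliminating its row and column leaves {6}.
Row 2, column 6: eliminating its row and column leaves {3}.
Row 3, column 3: eliminating its row and column leaves {1}.
Row 4, column 4: eliminating its row and column leaves {2}.
Row 5, column 4: eliminating its row and column leaves {6}.
Only one assignment across all blanks avoids any row or column repeat, giving 1 completion.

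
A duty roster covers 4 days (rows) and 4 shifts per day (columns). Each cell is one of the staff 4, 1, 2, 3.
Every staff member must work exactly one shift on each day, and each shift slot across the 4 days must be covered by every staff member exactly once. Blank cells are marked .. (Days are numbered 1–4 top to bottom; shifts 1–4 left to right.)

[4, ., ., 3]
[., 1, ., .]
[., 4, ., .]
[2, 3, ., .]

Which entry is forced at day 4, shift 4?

Day 1, shift 2: day 1 has {4, 3} and shift 2 has {4, 1, 3}, leaving only 2.
Day 1, shift 3: day 1 has {4, 2, 3} and shift 3 has {}, leaving only 1.
Day 2, shift 1: day 2 has {1} and shift 1 has {4, 2}, leaving only 3.
Day 3, shift 1: day 3 has {4} and shift 1 has {4, 2, 3}, leaving only 1.
Day 3, shift 4: day 3 has {4, 1} and shift 4 has {3}, leaving only 2.
Day 2, shift 4: day 2 has {1, 3} and shift 4 has {2, 3}, leaving only 4.
Day 4 already has {2, 3} and shift 4 already has {4, 2, 3}, so day 4, shift 4 must be 1.

1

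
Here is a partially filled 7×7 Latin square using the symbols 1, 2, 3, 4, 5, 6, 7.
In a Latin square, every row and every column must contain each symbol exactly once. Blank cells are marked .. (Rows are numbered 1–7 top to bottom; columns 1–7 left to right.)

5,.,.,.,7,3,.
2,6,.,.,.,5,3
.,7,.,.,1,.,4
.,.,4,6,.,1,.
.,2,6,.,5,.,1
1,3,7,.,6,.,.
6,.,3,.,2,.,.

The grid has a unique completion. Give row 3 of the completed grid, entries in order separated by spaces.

Row 3, column 1: row 3 has {1, 4, 7} and column 1 has {1, 2, 5, 6}, leaving only 3.
Row 2, column 3: row 2 has {2, 3, 5, 6} and column 3 has {3, 4, 6, 7}, leaving only 1.
Row 1, column 3: row 1 has {3, 5, 7} and column 3 has {1, 3, 4, 6, 7}, leaving only 2.
Row 3, column 3: row 3 has {1, 3, 4, 7} and column 3 has {1, 2, 3, 4, 6, 7}, leaving only 5.
Row 3, column 4: row 3 has {1, 3, 4, 5, 7} and column 4 has {6}, leaving only 2.
Row 3, column 6: row 3 has {1, 2, 3, 4, 5, 7} and column 6 has {1, 3, 5}, leaving only 6.
So row 3 reads: 3 7 5 2 1 6 4.

3 7 5 2 1 6 4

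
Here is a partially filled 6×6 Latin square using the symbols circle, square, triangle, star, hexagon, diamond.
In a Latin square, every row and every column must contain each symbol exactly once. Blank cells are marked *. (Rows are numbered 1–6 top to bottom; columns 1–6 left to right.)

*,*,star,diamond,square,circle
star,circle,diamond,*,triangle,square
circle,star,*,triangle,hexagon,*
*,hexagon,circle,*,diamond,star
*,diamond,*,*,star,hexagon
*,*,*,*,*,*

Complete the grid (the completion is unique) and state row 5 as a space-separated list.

Row 1, column 2: row 1 has {circle, square, star, diamond} and column 2 has {circle, star, hexagon, diamond}, leaving only triangle.
Row 1, column 1: row 1 has {circle, square, triangle, star, diamond} and column 1 has {circle, star}, leaving only hexagon.
Row 2, column 4: row 2 has {circle, square, triangle, star, diamond} and column 4 has {triangle, diamond}, leaving only hexagon.
Row 3, column 3: row 3 has {circle, triangle, star, hexagon} and column 3 has {circle, star, diamond}, leaving only square.
Row 5, column 3: row 5 has {star, hexagon, diamond} and column 3 has {circle, square, star, diamond}, leaving only triangle.
Row 5, column 1: row 5 has {triangle, star, hexagon, diamond} and column 1 has {circle, star, hexagon}, leaving only square.
Row 5, column 4: row 5 has {square, triangle, star, hexagon, diamond} and column 4 has {triangle, hexagon, diamond}, leaving only circle.
So row 5 reads: square diamond triangle circle star hexagon.

square diamond triangle circle star hexagon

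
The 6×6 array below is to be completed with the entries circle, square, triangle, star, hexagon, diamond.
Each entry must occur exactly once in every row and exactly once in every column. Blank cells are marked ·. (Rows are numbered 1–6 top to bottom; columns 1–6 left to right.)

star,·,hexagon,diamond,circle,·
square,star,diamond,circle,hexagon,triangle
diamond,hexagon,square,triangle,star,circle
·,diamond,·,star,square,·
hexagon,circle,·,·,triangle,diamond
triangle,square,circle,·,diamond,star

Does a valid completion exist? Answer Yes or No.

No row or column among the givens repeats a symbol, and propagating forced cells runs into no contradiction.
One valid completion exists (for instance, star triangle hexagon diamond circle square / square star diamond circle hexagon triangle / diamond hexagon square triangle star circle / circle diamond triangle star square hexagon / hexagon circle star square triangle diamond / triangle square circle hexagon diamond star).

Yes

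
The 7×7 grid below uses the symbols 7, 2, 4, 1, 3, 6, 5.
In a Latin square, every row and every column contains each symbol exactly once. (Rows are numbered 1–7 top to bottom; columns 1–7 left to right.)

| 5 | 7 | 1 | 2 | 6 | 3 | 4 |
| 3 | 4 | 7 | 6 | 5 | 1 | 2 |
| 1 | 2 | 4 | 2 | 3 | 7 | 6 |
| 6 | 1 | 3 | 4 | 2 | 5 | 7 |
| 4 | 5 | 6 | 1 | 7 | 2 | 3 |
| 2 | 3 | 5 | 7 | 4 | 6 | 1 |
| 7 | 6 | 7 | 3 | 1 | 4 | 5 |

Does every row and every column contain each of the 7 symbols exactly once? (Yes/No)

Row 3 contains 2 twice (at columns 2 and 4); row 7 is also not a permutation.

No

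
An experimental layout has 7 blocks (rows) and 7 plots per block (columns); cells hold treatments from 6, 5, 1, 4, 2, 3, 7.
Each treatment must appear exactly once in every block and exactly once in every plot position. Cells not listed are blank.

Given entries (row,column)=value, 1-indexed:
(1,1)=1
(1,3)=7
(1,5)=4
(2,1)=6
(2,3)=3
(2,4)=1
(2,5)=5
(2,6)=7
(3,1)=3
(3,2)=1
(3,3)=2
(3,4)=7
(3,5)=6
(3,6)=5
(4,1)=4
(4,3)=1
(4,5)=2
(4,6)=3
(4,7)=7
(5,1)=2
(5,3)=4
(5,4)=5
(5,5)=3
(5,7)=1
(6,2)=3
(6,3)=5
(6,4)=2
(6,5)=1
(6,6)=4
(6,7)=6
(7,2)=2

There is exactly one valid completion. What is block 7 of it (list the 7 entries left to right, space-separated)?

5 2 6 4 7 1 3

Block 7, plot 3: block 7 has {2} and plot 3 has {5, 1, 4, 2, 3, 7}, leaving only 6.
Block 7, plot 5: block 7 has {6, 2} and plot 5 has {6, 5, 1, 4, 2, 3}, leaving only 7.
Block 7, plot 1: block 7 has {6, 2, 7} and plot 1 has {6, 1, 4, 2, 3}, leaving only 5.
Block 7, plot 6: block 7 has {6, 5, 2, 7} and plot 6 has {5, 4, 3, 7}, leaving only 1.
Block 2, plot 2: block 2 has {6, 5, 1, 3, 7} and plot 2 has {1, 2, 3}, leaving only 4.
Block 2, plot 7: block 2 has {6, 5, 1, 4, 3, 7} and plot 7 has {6, 1, 7}, leaving only 2.
Block 3, plot 7: block 3 has {6, 5, 1, 2, 3, 7} and plot 7 has {6, 1, 2, 7}, leaving only 4.
Block 7, plot 7: block 7 has {6, 5, 1, 2, 7} and plot 7 has {6, 1, 4, 2, 7}, leaving only 3.
Block 7, plot 4: block 7 has {6, 5, 1, 2, 3, 7} and plot 4 has {5, 1, 2, 7}, leaving only 4.
So block 7 reads: 5 2 6 4 7 1 3.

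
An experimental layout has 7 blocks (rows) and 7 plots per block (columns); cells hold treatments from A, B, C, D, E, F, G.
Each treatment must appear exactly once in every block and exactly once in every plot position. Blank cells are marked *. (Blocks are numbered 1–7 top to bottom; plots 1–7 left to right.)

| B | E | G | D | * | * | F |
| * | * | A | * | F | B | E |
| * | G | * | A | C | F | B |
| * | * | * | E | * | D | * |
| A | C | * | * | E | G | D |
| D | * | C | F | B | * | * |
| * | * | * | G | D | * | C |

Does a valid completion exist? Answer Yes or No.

Yes

No block or plot among the givens repeats a symbol, and propagating forced cells runs into no contradiction.
One valid completion exists (for instance, B E G D A C F / G D A C F B E / E G D A C F B / C F B E G D A / A C F B E G D / D A C F B E G / F B E G D A C).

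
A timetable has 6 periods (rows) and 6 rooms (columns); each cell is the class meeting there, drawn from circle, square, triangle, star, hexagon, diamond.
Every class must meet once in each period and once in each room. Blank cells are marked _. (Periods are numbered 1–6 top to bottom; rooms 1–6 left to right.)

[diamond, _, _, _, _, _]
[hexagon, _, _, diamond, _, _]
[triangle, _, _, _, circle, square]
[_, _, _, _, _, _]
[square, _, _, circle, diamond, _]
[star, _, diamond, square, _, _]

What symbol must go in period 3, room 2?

Period 4, room 1: period 4 has {} and room 1 has {square, triangle, star, hexagon, diamond}, leaving only circle.
Period 3, room 2 is narrowed to {star, hexagon, diamond}.
If it were star, then period 3, room 4 would be left with no valid symbol.
If it were hexagon, then period 3, room 4 would be left with no valid symbol.
So period 3, room 2 must be diamond.

diamond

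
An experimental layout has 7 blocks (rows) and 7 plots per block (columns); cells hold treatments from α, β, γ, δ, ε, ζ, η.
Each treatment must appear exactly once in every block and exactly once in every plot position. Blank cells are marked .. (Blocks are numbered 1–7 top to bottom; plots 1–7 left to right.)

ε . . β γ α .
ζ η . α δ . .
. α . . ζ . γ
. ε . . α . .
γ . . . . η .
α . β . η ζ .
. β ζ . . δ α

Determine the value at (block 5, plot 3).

α

Block 7, plot 1: block 7 has {α, β, δ, ζ} and plot 1 has {α, γ, ε, ζ}, leaving only η.
Block 7, plot 5: block 7 has {α, β, δ, ζ, η} and plot 5 has {α, γ, δ, ζ, η}, leaving only ε.
Block 5, plot 5: block 5 has {γ, η} and plot 5 has {α, γ, δ, ε, ζ, η}, leaving only β.
Block 7, plot 4: block 7 has {α, β, δ, ε, ζ, η} and plot 4 has {α, β}, leaving only γ.
Block 5, plot 3 is narrowed to {α, δ, ε}.
If it were δ, then block 4, plot 3 would be left with no valid symbol.
If it were ε, propagating the remaining blanks reaches a contradiction.
So block 5, plot 3 must be α.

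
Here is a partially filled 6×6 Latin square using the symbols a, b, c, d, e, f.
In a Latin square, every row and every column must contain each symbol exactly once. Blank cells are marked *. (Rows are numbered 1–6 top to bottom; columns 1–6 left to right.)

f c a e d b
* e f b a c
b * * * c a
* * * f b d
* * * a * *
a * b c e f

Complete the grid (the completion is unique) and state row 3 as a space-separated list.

b f e d c a

Row 3, column 4: row 3 has {a, b, c} and column 4 has {a, b, c, e, f}, leaving only d.
Row 3, column 2: row 3 has {a, b, c, d} and column 2 has {c, e}, leaving only f.
Row 3, column 3: row 3 has {a, b, c, d, f} and column 3 has {a, b, f}, leaving only e.
So row 3 reads: b f e d c a.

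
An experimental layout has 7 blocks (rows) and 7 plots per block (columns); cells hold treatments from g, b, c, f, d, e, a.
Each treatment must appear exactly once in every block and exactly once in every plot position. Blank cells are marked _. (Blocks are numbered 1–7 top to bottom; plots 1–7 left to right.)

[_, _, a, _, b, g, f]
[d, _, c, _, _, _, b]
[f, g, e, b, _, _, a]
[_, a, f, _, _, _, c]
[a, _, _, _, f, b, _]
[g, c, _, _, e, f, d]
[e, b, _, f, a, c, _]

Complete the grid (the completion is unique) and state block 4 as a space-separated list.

b a f g d e c

Block 4, plot 1: block 4 has {c, f, a} and plot 1 has {g, f, d, e, a}, leaving only b.
Block 1, plot 1: block 1 has {g, b, f, a} and plot 1 has {g, b, f, d, e, a}, leaving only c.
Block 2, plot 5: block 2 has {b, c, d} and plot 5 has {b, f, e, a}, leaving only g.
Block 4, plot 5: block 4 has {b, c, f, a} and plot 5 has {g, b, f, e, a}, leaving only d.
Block 4, plot 6: block 4 has {b, c, f, d, a} and plot 6 has {g, b, c, f}, leaving only e.
Block 4, plot 4: block 4 has {b, c, f, d, e, a} and plot 4 has {b, f}, leaving only g.
So block 4 reads: b a f g d e c.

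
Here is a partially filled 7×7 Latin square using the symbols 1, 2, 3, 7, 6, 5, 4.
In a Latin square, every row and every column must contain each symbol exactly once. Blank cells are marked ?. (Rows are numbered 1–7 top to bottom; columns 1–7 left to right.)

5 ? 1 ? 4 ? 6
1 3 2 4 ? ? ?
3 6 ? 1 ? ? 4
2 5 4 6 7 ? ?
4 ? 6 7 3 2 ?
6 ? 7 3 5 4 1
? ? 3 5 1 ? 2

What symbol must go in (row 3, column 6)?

7

Row 1, column 4: row 1 has {1, 6, 5, 4} and column 4 has {1, 3, 7, 6, 5, 4}, leaving only 2.
Row 1, column 2: row 1 has {1, 2, 6, 5, 4} and column 2 has {3, 6, 5}, leaving only 7.
Row 1, column 6: row 1 has {1, 2, 7, 6, 5, 4} and column 6 has {2, 4}, leaving only 3.
Row 2, column 5: row 2 has {1, 2, 3, 4} and column 5 has {1, 3, 7, 5, 4}, leaving only 6.
Row 3, column 3: row 3 has {1, 3, 6, 4} and column 3 has {1, 2, 3, 7, 6, 4}, leaving only 5.
Row 3 already has {1, 3, 6, 5, 4} and column 6 already has {2, 3, 4}, so row 3, column 6 must be 7.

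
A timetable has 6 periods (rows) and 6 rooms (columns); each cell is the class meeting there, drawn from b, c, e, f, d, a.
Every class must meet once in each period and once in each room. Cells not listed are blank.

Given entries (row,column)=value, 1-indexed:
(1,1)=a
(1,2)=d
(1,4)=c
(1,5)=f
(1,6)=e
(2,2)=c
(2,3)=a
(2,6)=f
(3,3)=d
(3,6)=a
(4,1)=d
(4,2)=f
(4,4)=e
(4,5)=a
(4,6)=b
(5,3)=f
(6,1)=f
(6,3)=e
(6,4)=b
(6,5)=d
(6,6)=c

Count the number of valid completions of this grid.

Period 1, room 3: eliminating its period and room leaves {b}.
Period 2, room 1: eliminating its period and room leaves {b, e}.
Period 2, room 4: eliminating its period and room leaves {d}.
Period 2, room 5: eliminating its period and room leaves {b, e}.
Period 3, room 1: eliminating its period and room leaves {b, c, e}.
Period 3, room 2: eliminating its period and room leaves {b, e}.
Period 3, room 4: eliminating its period and room leaves {f}.
Period 3, room 5: eliminating its period and room leaves {b, c, e}.
Period 4, room 3: eliminating its period and room leaves {c}.
Period 5, room 1: eliminating its period and room leaves {b, c, e}.
Period 5, room 2: eliminating its period and room leaves {b, e, a}.
Period 5, room 4: eliminating its period and room leaves {d, a}.
Period 5, room 5: eliminating its period and room leaves {b, c, e}.
Period 5, room 6: eliminating its period and room leaves {d}.
Period 6, room 2: eliminating its period and room leaves {a}.
Enumerating the assignments across these blanks that avoid any period or room repeat gives 4 completions.

4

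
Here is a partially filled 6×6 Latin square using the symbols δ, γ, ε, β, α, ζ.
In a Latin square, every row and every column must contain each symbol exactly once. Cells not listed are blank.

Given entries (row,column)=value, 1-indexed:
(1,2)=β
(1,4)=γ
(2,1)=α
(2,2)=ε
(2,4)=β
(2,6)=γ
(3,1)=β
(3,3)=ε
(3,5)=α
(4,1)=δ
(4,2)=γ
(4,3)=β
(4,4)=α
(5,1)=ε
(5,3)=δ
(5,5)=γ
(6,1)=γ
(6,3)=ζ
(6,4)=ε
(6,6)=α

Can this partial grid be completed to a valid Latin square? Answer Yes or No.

Row 2, column 3: row 2 together with column 3 already contain {δ, γ, ε, β, α, ζ} — every symbol — so nothing can go there. The grid has no valid completion.

No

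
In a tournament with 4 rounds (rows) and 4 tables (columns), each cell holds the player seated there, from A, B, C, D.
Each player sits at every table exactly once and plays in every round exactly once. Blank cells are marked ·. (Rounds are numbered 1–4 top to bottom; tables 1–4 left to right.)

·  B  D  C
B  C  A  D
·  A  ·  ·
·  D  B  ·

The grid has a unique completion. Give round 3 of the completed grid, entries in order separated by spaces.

Round 3, table 3: round 3 has {A} and table 3 has {A, B, D}, leaving only C.
Round 3, table 1: round 3 has {A, C} and table 1 has {B}, leaving only D.
Round 3, table 4: round 3 has {A, C, D} and table 4 has {C, D}, leaving only B.
So round 3 reads: D A C B.

D A C B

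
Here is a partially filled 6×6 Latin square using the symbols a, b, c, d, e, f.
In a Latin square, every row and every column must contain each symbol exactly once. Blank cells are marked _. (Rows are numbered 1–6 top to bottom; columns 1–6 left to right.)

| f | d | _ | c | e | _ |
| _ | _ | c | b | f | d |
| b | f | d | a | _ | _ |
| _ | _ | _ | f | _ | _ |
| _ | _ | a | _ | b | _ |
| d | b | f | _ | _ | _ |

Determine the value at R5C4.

Row 1, column 3: row 1 has {c, d, e, f} and column 3 has {a, c, d, f}, leaving only b.
Row 1, column 6: row 1 has {b, c, d, e, f} and column 6 has {d}, leaving only a.
Row 3, column 5: row 3 has {a, b, d, f} and column 5 has {b, e, f}, leaving only c.
Row 3, column 6: row 3 has {a, b, c, d, f} and column 6 has {a, d}, leaving only e.
Row 4, column 3: row 4 has {f} and column 3 has {a, b, c, d, f}, leaving only e.
Row 6, column 4: row 6 has {b, d, f} and column 4 has {a, b, c, f}, leaving only e.
Row 5 already has {a, b} and column 4 already has {a, b, c, e, f}, so row 5, column 4 must be d.

d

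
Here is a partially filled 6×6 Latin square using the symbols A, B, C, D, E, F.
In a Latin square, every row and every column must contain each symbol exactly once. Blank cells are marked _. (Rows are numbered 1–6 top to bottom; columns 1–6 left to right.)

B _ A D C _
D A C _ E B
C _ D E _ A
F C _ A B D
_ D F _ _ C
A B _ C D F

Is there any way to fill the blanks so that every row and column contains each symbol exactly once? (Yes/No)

Row 1, column 6: row 1 has {A, B, C, D} and column 6 has {A, B, C, D, F}, so it must be E.
Row 1, column 2: row 1 has {A, B, C, D, E} and column 2 has {A, B, C, D}, so it must be F.
Now row 3, column 2: row 3 together with column 2 already contain {A, B, C, D, E, F} — every symbol — so nothing can go there. The grid has no valid completion.

No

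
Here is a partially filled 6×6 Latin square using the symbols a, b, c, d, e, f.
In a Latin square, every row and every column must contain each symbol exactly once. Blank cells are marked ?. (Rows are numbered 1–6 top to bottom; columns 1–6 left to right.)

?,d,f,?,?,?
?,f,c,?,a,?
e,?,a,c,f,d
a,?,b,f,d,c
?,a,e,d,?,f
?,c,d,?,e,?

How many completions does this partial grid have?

4

Row 1, column 1: eliminating its row and column leaves {b, c}.
Row 1, column 4: eliminating its row and column leaves {a, b, e}.
Row 1, column 5: eliminating its row and column leaves {b, c}.
Row 1, column 6: eliminating its row and column leaves {a, b, e}.
Row 2, column 1: eliminating its row and column leaves {b, d}.
Row 2, column 4: eliminating its row and column leaves {b, e}.
Row 2, column 6: eliminating its row and column leaves {b, e}.
Row 3, column 2: eliminating its row and column leaves {b}.
Row 4, column 2: eliminating its row and column leaves {e}.
Row 5, column 1: eliminating its row and column leaves {b, c}.
Row 5, column 5: eliminating its row and column leaves {b, c}.
Row 6, column 1: eliminating its row and column leaves {b, f}.
Row 6, column 4: eliminating its row and column leaves {a, b}.
Row 6, column 6: eliminating its row and column leaves {a, b}.
Enumerating the assignments across these blanks that avoid any row or column repeat gives 4 completions.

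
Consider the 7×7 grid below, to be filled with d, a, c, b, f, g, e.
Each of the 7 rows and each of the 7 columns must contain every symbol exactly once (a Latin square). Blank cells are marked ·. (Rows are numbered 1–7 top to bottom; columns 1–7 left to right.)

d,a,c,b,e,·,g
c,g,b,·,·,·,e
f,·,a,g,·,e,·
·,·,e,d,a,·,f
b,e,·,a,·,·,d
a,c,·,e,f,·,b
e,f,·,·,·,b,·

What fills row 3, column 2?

d

Row 1, column 6: row 1 has {d, a, c, b, g, e} and column 6 has {b, e}, leaving only f.
Row 2, column 4: row 2 has {c, b, g, e} and column 4 has {d, a, b, g, e}, leaving only f.
Row 2, column 5: row 2 has {c, b, f, g, e} and column 5 has {a, f, e}, leaving only d.
Row 2, column 6: row 2 has {d, c, b, f, g, e} and column 6 has {b, f, e}, leaving only a.
Row 3, column 7: row 3 has {a, f, g, e} and column 7 has {d, b, f, g, e}, leaving only c.
Row 3, column 5: row 3 has {a, c, f, g, e} and column 5 has {d, a, f, e}, leaving only b.
Row 3 already has {a, c, b, f, g, e} and column 2 already has {a, c, f, g, e}, so row 3, column 2 must be d.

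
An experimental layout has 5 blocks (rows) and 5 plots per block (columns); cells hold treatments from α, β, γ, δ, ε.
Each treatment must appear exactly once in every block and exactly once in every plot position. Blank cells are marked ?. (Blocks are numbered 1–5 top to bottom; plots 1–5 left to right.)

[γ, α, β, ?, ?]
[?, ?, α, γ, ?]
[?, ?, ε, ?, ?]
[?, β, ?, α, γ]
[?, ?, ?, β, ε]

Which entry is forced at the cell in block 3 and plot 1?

β

Block 1, plot 5: block 1 has {α, β, γ} and plot 5 has {γ, ε}, leaving only δ.
Block 1, plot 4: block 1 has {α, β, γ, δ} and plot 4 has {α, β, γ}, leaving only ε.
Block 2, plot 5: block 2 has {α, γ} and plot 5 has {γ, δ, ε}, leaving only β.
Block 3, plot 4: block 3 has {ε} and plot 4 has {α, β, γ, ε}, leaving only δ.
Block 3, plot 2: block 3 has {δ, ε} and plot 2 has {α, β}, leaving only γ.
Block 3, plot 5: block 3 has {γ, δ, ε} and plot 5 has {β, γ, δ, ε}, leaving only α.
Block 3 already has {α, γ, δ, ε} and plot 1 already has {γ}, so block 3, plot 1 must be β.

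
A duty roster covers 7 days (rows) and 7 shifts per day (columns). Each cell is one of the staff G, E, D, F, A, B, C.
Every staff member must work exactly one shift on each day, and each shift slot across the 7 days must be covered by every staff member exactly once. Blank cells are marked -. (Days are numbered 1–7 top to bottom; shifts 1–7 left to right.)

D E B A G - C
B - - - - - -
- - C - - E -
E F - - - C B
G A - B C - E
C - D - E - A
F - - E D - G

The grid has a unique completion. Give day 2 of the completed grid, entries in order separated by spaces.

B G E C F A D

Day 1, shift 6: day 1 has {G, E, D, A, B, C} and shift 6 has {E, C}, leaving only F.
Day 3, shift 1: day 3 has {E, C} and shift 1 has {G, E, D, F, B, C}, leaving only A.
Day 4, shift 5: day 4 has {E, F, B, C} and shift 5 has {G, E, D, C}, leaving only A.
Day 2, shift 5: day 2 has {B} and shift 5 has {G, E, D, A, C}, leaving only F.
Day 2, shift 7: day 2 has {F, B} and shift 7 has {G, E, A, B, C}, leaving only D.
Day 3, shift 5: day 3 has {E, A, C} and shift 5 has {G, E, D, F, A, C}, leaving only B.
Day 3, shift 7: day 3 has {E, A, B, C} and shift 7 has {G, E, D, A, B, C}, leaving only F.
Day 4, shift 3: day 4 has {E, F, A, B, C} and shift 3 has {D, B, C}, leaving only G.
Day 4, shift 4: day 4 has {G, E, F, A, B, C} and shift 4 has {E, A, B}, leaving only D.
Day 3, shift 4: day 3 has {E, F, A, B, C} and shift 4 has {E, D, A, B}, leaving only G.
Day 2, shift 4: day 2 has {D, F, B} and shift 4 has {G, E, D, A, B}, leaving only C.
Day 2, shift 2: day 2 has {D, F, B, C} and shift 2 has {E, F, A}, leaving only G.
Day 2, shift 6: day 2 has {G, D, F, B, C} and shift 6 has {E, F, C}, leaving only A.
Day 2, shift 3: day 2 has {G, D, F, A, B, C} and shift 3 has {G, D, B, C}, leaving only E.
So day 2 reads: B G E C F A D.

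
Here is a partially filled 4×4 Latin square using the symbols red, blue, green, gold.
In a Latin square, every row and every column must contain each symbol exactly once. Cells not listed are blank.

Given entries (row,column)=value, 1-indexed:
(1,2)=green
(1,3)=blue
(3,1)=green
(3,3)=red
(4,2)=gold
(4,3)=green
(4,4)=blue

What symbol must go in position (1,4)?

Row 2, column 3: row 2 has {} and column 3 has {red, blue, green}, leaving only gold.
Row 3, column 2: row 3 has {red, green} and column 2 has {green, gold}, leaving only blue.
Row 2, column 2: row 2 has {gold} and column 2 has {blue, green, gold}, leaving only red.
Row 2, column 1: row 2 has {red, gold} and column 1 has {green}, leaving only blue.
Row 2, column 4: row 2 has {red, blue, gold} and column 4 has {blue}, leaving only green.
Row 3, column 4: row 3 has {red, blue, green} and column 4 has {blue, green}, leaving only gold.
Row 1 already has {blue, green} and column 4 already has {blue, green, gold}, so row 1, column 4 must be red.

red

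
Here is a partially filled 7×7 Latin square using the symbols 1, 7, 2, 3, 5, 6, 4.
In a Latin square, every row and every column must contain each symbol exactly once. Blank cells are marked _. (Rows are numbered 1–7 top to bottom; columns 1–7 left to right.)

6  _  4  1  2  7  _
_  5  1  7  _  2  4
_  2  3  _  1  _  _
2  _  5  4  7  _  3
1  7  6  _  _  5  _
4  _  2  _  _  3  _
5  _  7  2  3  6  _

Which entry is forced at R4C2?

6

Row 1, column 2: row 1 has {1, 7, 2, 6, 4} and column 2 has {7, 2, 5}, leaving only 3.
Row 1, column 7: row 1 has {1, 7, 2, 3, 6, 4} and column 7 has {3, 4}, leaving only 5.
Row 2, column 1: row 2 has {1, 7, 2, 5, 4} and column 1 has {1, 2, 5, 6, 4}, leaving only 3.
Row 2, column 5: row 2 has {1, 7, 2, 3, 5, 4} and column 5 has {1, 7, 2, 3}, leaving only 6.
Row 3, column 1: row 3 has {1, 2, 3} and column 1 has {1, 2, 3, 5, 6, 4}, leaving only 7.
Row 3, column 6: row 3 has {1, 7, 2, 3} and column 6 has {7, 2, 3, 5, 6}, leaving only 4.
Row 3, column 7: row 3 has {1, 7, 2, 3, 4} and column 7 has {3, 5, 4}, leaving only 6.
Row 3, column 4: row 3 has {1, 7, 2, 3, 6, 4} and column 4 has {1, 7, 2, 4}, leaving only 5.
Row 4, column 6: row 4 has {7, 2, 3, 5, 4} and column 6 has {7, 2, 3, 5, 6, 4}, leaving only 1.
Row 4 already has {1, 7, 2, 3, 5, 4} and column 2 already has {7, 2, 3, 5}, so row 4, column 2 must be 6.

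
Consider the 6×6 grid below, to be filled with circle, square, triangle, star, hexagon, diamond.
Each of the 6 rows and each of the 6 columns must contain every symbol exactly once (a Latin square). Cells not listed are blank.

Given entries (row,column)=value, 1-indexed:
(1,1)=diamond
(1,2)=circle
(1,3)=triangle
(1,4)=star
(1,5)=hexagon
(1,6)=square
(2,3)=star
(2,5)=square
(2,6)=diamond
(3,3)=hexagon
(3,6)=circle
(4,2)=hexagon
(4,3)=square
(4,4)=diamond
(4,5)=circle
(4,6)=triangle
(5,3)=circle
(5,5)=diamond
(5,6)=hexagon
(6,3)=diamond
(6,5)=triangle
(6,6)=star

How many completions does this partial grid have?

4

Row 2, column 1: eliminating its row and column leaves {circle, triangle, hexagon}.
Row 2, column 2: eliminating its row and column leaves {triangle}.
Row 2, column 4: eliminating its row and column leaves {circle, triangle, hexagon}.
Row 3, column 1: eliminating its row and column leaves {square, triangle, star}.
Row 3, column 2: eliminating its row and column leaves {square, triangle, star, diamond}.
Row 3, column 4: eliminating its row and column leaves {square, triangle}.
Row 3, column 5: eliminating its row and column leaves {star}.
Row 4, column 1: eliminating its row and column leaves {star}.
Row 5, column 1: eliminating its row and column leaves {square, triangle, star}.
Row 5, column 2: eliminating its row and column leaves {square, triangle, star}.
Row 5, column 4: eliminating its row and column leaves {square, triangle}.
Row 6, column 1: eliminating its row and column leaves {circle, square, hexagon}.
Row 6, column 2: eliminating its row and column leaves {square}.
Row 6, column 4: eliminating its row and column leaves {circle, square, hexagon}.
Enumerating the assignments across these blanks that avoid any row or column repeat gives 4 completions.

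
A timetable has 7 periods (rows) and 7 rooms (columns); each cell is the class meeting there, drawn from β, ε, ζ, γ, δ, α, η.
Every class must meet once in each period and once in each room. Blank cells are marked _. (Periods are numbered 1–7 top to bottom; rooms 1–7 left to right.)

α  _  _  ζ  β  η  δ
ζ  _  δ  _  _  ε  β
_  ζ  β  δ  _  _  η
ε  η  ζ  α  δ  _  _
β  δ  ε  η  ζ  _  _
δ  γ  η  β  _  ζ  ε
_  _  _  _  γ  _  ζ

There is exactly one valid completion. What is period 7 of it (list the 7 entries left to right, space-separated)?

Period 7, room 1: period 7 has {ζ, γ} and room 1 has {β, ε, ζ, δ, α}, leaving only η.
Period 7, room 3: period 7 has {ζ, γ, η} and room 3 has {β, ε, ζ, δ, η}, leaving only α.
Period 7, room 4: period 7 has {ζ, γ, α, η} and room 4 has {β, ζ, δ, α, η}, leaving only ε.
Period 7, room 2: period 7 has {ε, ζ, γ, α, η} and room 2 has {ζ, γ, δ, η}, leaving only β.
Period 7, room 6: period 7 has {β, ε, ζ, γ, α, η} and room 6 has {ε, ζ, η}, leaving only δ.
So period 7 reads: η β α ε γ δ ζ.

η β α ε γ δ ζ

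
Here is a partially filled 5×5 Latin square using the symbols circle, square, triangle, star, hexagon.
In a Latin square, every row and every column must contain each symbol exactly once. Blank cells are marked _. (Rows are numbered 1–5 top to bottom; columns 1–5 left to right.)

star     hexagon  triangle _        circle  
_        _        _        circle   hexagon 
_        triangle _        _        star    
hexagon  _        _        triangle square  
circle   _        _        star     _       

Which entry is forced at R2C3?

square

Row 1, column 4: row 1 has {circle, triangle, star, hexagon} and column 4 has {circle, triangle, star}, leaving only square.
Row 3, column 1: row 3 has {triangle, star} and column 1 has {circle, star, hexagon}, leaving only square.
Row 2, column 1: row 2 has {circle, hexagon} and column 1 has {circle, square, star, hexagon}, leaving only triangle.
Row 3, column 4: row 3 has {square, triangle, star} and column 4 has {circle, square, triangle, star}, leaving only hexagon.
Row 3, column 3: row 3 has {square, triangle, star, hexagon} and column 3 has {triangle}, leaving only circle.
Row 4, column 3: row 4 has {square, triangle, hexagon} and column 3 has {circle, triangle}, leaving only star.
Row 2 already has {circle, triangle, hexagon} and column 3 already has {circle, triangle, star}, so row 2, column 3 must be square.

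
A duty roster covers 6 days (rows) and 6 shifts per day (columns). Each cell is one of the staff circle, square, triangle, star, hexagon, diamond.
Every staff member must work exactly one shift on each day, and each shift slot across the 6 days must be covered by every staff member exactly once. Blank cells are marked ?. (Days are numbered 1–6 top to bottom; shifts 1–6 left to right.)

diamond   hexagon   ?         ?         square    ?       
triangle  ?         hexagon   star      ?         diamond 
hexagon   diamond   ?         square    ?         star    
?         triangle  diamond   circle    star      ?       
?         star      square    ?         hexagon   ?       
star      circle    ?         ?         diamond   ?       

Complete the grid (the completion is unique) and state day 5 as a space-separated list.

circle star square diamond hexagon triangle

Day 5, shift 1: day 5 has {square, star, hexagon} and shift 1 has {triangle, star, hexagon, diamond}, leaving only circle.
Day 5, shift 6: day 5 has {circle, square, star, hexagon} and shift 6 has {star, diamond}, leaving only triangle.
Day 5, shift 4: day 5 has {circle, square, triangle, star, hexagon} and shift 4 has {circle, square, star}, leaving only diamond.
So day 5 reads: circle star square diamond hexagon triangle.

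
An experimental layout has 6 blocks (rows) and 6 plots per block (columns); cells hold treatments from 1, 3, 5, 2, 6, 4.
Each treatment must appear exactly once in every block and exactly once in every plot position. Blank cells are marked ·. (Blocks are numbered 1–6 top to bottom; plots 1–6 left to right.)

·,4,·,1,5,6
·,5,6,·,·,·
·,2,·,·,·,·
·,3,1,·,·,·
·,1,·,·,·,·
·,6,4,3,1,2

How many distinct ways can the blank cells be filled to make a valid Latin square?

50

Block 1, plot 1: eliminating its block and plot leaves {3, 2}.
Block 1, plot 3: eliminating its block and plot leaves {3, 2}.
Block 2, plot 1: eliminating its block and plot leaves {1, 3, 2, 4}.
Block 2, plot 4: eliminating its block and plot leaves {2, 4}.
Block 2, plot 5: eliminating its block and plot leaves {3, 2, 4}.
Block 2, plot 6: eliminating its block and plot leaves {1, 3, 4}.
Block 3, plot 1: eliminating its block and plot leaves {1, 3, 5, 6, 4}.
Block 3, plot 3: eliminating its block and plot leaves {3, 5}.
Block 3, plot 4: eliminating its block and plot leaves {5, 6, 4}.
Block 3, plot 5: eliminating its block and plot leaves {3, 6, 4}.
Block 3, plot 6: eliminating its block and plot leaves {1, 3, 5, 4}.
Block 4, plot 1: eliminating its block and plot leaves {5, 2, 6, 4}.
Block 4, plot 4: eliminating its block and plot leaves {5, 2, 6, 4}.
Block 4, plot 5: eliminating its block and plot leaves {2, 6, 4}.
Block 4, plot 6: eliminating its block and plot leaves {5, 4}.
Block 5, plot 1: eliminating its block and plot leaves {3, 5, 2, 6, 4}.
Block 5, plot 3: eliminating its block and plot leaves {3, 5, 2}.
Block 5, plot 4: eliminating its block and plot leaves {5, 2, 6, 4}.
Block 5, plot 5: eliminating its block and plot leaves {3, 2, 6, 4}.
Block 5, plot 6: eliminating its block and plot leaves {3, 5, 4}.
Block 6, plot 1: eliminating its block and plot leaves {5}.
Enumerating the assignments across these blanks that avoid any block or plot repeat gives 50 completions.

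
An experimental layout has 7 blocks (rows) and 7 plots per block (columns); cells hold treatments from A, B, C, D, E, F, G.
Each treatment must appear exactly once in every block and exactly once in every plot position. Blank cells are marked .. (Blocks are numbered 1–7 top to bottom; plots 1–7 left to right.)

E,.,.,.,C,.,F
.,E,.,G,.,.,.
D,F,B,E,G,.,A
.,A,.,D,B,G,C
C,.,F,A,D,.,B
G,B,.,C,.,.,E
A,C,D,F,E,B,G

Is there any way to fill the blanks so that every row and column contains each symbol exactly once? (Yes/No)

Yes

No block or plot among the givens repeats a symbol, and propagating forced cells runs into no contradiction.
One valid completion exists (for instance, E D G B C A F / B E C G A F D / D F B E G C A / F A E D B G C / C G F A D E B / G B A C F D E / A C D F E B G).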